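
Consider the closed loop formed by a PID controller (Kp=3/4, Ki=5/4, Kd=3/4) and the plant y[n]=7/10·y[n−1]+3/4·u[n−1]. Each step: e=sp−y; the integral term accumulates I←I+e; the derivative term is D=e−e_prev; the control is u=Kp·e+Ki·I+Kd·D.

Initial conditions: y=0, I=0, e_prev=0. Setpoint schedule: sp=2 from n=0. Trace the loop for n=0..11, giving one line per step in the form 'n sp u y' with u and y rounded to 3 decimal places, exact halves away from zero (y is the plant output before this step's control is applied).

(exact arithmetic carried between steps; '≈' marks a value shown rounded to 6 d.p. or computed from one; I and e_prev carry over from the previous line; the table rounds u and y to 3 d.p., halves away from zero)
n=0: y=0, sp=2, e=sp−y=2; I=2, D=e−e_prev=2; u=3/4·2+5/4·2+3/4·2=5.5; next y=7/10·0+3/4·5.5=4.125
n=1: y=4.125, sp=2, e=sp−y=-2.125; I=-0.125, D=e−e_prev=-4.125; u=3/4·(-2.125)+5/4·(-0.125)+3/4·(-4.125)=-4.84375; next y=7/10·4.125+3/4·(-4.84375)≈-0.745313
n=2: y≈-0.745313, sp=2, e=sp−y≈2.745313; I≈2.620313, D=e−e_prev≈4.870313; u=3/4·2.745313+5/4·2.620313+3/4·4.870313≈8.987109; next y=7/10·(-0.745313)+3/4·8.987109≈6.218613
n=3: y≈6.218613, sp=2, e=sp−y≈-4.218613; I≈-1.598301, D=e−e_prev≈-6.963926; u=3/4·(-4.218613)+5/4·(-1.598301)+3/4·(-6.963926)≈-10.384780; next y=7/10·6.218613+3/4·(-10.384780)≈-3.435556
n=4: y≈-3.435556, sp=2, e=sp−y≈5.435556; I≈3.837255, D=e−e_prev≈9.654169; u=3/4·5.435556+5/4·3.837255+3/4·9.654169≈16.113863; next y=7/10·(-3.435556)+3/4·16.113863≈9.680508
n=5: y≈9.680508, sp=2, e=sp−y≈-7.680508; I≈-3.843253, D=e−e_prev≈-13.116064; u=3/4·(-7.680508)+5/4·(-3.843253)+3/4·(-13.116064)≈-20.401495; next y=7/10·9.680508+3/4·(-20.401495)≈-8.524766
n=6: y≈-8.524766, sp=2, e=sp−y≈10.524766; I≈6.681513, D=e−e_prev≈18.205273; u=3/4·10.524766+5/4·6.681513+3/4·18.205273≈29.899420; next y=7/10·(-8.524766)+3/4·29.899420≈16.457229
n=7: y≈16.457229, sp=2, e=sp−y≈-14.457229; I≈-7.775717, D=e−e_prev≈-24.981995; u=3/4·(-14.457229)+5/4·(-7.775717)+3/4·(-24.981995)≈-39.299064; next y=7/10·16.457229+3/4·(-39.299064)≈-17.954237
n=8: y≈-17.954237, sp=2, e=sp−y≈19.954237; I≈12.178521, D=e−e_prev≈34.411467; u=3/4·19.954237+5/4·12.178521+3/4·34.411467≈55.997429; next y=7/10·(-17.954237)+3/4·55.997429≈29.430106
n=9: y≈29.430106, sp=2, e=sp−y≈-27.430106; I≈-15.251585, D=e−e_prev≈-47.384343; u=3/4·(-27.430106)+5/4·(-15.251585)+3/4·(-47.384343)≈-75.175317; next y=7/10·29.430106+3/4·(-75.175317)≈-35.780414
n=10: y≈-35.780414, sp=2, e=sp−y≈37.780414; I≈22.528829, D=e−e_prev≈65.210520; u=3/4·37.780414+5/4·22.528829+3/4·65.210520≈105.404237; next y=7/10·(-35.780414)+3/4·105.404237≈54.006888
n=11: y≈54.006888, sp=2, e=sp−y≈-52.006888; I≈-29.478059, D=e−e_prev≈-89.787302; u=3/4·(-52.006888)+5/4·(-29.478059)+3/4·(-89.787302)≈-143.193215; next y=7/10·54.006888+3/4·(-143.193215)≈-69.590090

0 2 5.500 0.000
1 2 -4.844 4.125
2 2 8.987 -0.745
3 2 -10.385 6.219
4 2 16.114 -3.436
5 2 -20.401 9.681
6 2 29.899 -8.525
7 2 -39.299 16.457
8 2 55.997 -17.954
9 2 -75.175 29.430
10 2 105.404 -35.780
11 2 -143.193 54.007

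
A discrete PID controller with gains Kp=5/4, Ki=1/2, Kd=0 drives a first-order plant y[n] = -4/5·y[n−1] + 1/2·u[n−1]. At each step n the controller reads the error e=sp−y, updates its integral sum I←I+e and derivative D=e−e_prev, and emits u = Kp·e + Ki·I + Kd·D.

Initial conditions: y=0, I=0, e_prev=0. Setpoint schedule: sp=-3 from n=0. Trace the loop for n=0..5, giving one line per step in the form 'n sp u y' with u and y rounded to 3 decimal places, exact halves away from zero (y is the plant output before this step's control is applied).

0 -3 -5.250 0.000
1 -3 -2.156 -2.625
2 -3 -8.726 1.022
3 -3 0.117 -5.180
4 -3 -15.213 4.203
5 -3 7.736 -10.969

(exact arithmetic carried between steps; '≈' marks a value shown rounded to 6 d.p. or computed from one; I and e_prev carry over from the previous line; the table rounds u and y to 3 d.p., halves away from zero)
n=0: y=0, sp=-3, e=sp−y=-3; I=-3, D=e−e_prev=-3; u=5/4·(-3)+1/2·(-3)+0·(-3)=-5.25; next y=-4/5·0+1/2·(-5.25)=-2.625
n=1: y=-2.625, sp=-3, e=sp−y=-0.375; I=-3.375, D=e−e_prev=2.625; u=5/4·(-0.375)+1/2·(-3.375)+0·2.625=-2.15625; next y=-4/5·(-2.625)+1/2·(-2.15625)=1.021875
n=2: y=1.021875, sp=-3, e=sp−y=-4.021875; I=-7.396875, D=e−e_prev=-3.646875; u=5/4·(-4.021875)+1/2·(-7.396875)+0·(-3.646875)≈-8.725781; next y=-4/5·1.021875+1/2·(-8.725781)≈-5.180391
n=3: y≈-5.180391, sp=-3, e=sp−y≈2.180391; I≈-5.216484, D=e−e_prev≈6.202266; u=5/4·2.180391+1/2·(-5.216484)+0·6.202266≈0.117246; next y=-4/5·(-5.180391)+1/2·0.117246≈4.202936
n=4: y≈4.202936, sp=-3, e=sp−y≈-7.202936; I≈-12.419420, D=e−e_prev≈-9.383326; u=5/4·(-7.202936)+1/2·(-12.419420)+0·(-9.383326)≈-15.213379; next y=-4/5·4.202936+1/2·(-15.213379)≈-10.969038
n=5: y≈-10.969038, sp=-3, e=sp−y≈7.969038; I≈-4.450382, D=e−e_prev≈15.171974; u=5/4·7.969038+1/2·(-4.450382)+0·15.171974≈7.736107; next y=-4/5·(-10.969038)+1/2·7.736107≈12.643284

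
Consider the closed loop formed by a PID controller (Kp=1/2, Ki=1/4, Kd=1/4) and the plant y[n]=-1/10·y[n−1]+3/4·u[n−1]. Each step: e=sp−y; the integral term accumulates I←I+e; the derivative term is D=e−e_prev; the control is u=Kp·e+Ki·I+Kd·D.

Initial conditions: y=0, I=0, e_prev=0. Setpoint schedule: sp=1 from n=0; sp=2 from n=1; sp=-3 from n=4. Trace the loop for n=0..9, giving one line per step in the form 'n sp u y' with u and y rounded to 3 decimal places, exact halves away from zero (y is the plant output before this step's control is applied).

(exact arithmetic carried between steps; '≈' marks a value shown rounded to 6 d.p. or computed from one; I and e_prev carry over from the previous line; the table rounds u and y to 3 d.p., halves away from zero)
n=0: y=0, sp=1, e=sp−y=1; I=1, D=e−e_prev=1; u=1/2·1+1/4·1+1/4·1=1; next y=-1/10·0+3/4·1=0.75
n=1: y=0.75, sp=2, e=sp−y=1.25; I=2.25, D=e−e_prev=0.25; u=1/2·1.25+1/4·2.25+1/4·0.25=1.25; next y=-1/10·0.75+3/4·1.25=0.8625
n=2: y=0.8625, sp=2, e=sp−y=1.1375; I=3.3875, D=e−e_prev=-0.1125; u=1/2·1.1375+1/4·3.3875+1/4·(-0.1125)=1.3875; next y=-1/10·0.8625+3/4·1.3875=0.954375
n=3: y=0.954375, sp=2, e=sp−y=1.045625; I=4.433125, D=e−e_prev=-0.091875; u=1/2·1.045625+1/4·4.433125+1/4·(-0.091875)=1.608125; next y=-1/10·0.954375+3/4·1.608125≈1.110656
n=4: y≈1.110656, sp=-3, e=sp−y≈-4.110656; I≈0.322469, D=e−e_prev≈-5.156281; u=1/2·(-4.110656)+1/4·0.322469+1/4·(-5.156281)≈-3.263781; next y=-1/10·1.110656+3/4·(-3.263781)≈-2.558902
n=5: y≈-2.558902, sp=-3, e=sp−y≈-0.441098; I≈-0.118630, D=e−e_prev≈3.669558; u=1/2·(-0.441098)+1/4·(-0.118630)+1/4·3.669558≈0.667183; next y=-1/10·(-2.558902)+3/4·0.667183≈0.756277
n=6: y≈0.756277, sp=-3, e=sp−y≈-3.756277; I≈-3.874907, D=e−e_prev≈-3.315179; u=1/2·(-3.756277)+1/4·(-3.874907)+1/4·(-3.315179)≈-3.675660; next y=-1/10·0.756277+3/4·(-3.675660)≈-2.832373
n=7: y≈-2.832373, sp=-3, e=sp−y≈-0.167627; I≈-4.042534, D=e−e_prev≈3.588650; u=1/2·(-0.167627)+1/4·(-4.042534)+1/4·3.588650≈-0.197285; next y=-1/10·(-2.832373)+3/4·(-0.197285)≈0.135274
n=8: y≈0.135274, sp=-3, e=sp−y≈-3.135274; I≈-7.177808, D=e−e_prev≈-2.967647; u=1/2·(-3.135274)+1/4·(-7.177808)+1/4·(-2.967647)≈-4.104001; next y=-1/10·0.135274+3/4·(-4.104001)≈-3.091528
n=9: y≈-3.091528, sp=-3, e=sp−y≈0.091528; I≈-7.086280, D=e−e_prev≈3.226802; u=1/2·0.091528+1/4·(-7.086280)+1/4·3.226802≈-0.919106; next y=-1/10·(-3.091528)+3/4·(-0.919106)≈-0.380177

0 1 1.000 0.000
1 2 1.250 0.750
2 2 1.388 0.863
3 2 1.608 0.954
4 -3 -3.264 1.111
5 -3 0.667 -2.559
6 -3 -3.676 0.756
7 -3 -0.197 -2.832
8 -3 -4.104 0.135
9 -3 -0.919 -3.092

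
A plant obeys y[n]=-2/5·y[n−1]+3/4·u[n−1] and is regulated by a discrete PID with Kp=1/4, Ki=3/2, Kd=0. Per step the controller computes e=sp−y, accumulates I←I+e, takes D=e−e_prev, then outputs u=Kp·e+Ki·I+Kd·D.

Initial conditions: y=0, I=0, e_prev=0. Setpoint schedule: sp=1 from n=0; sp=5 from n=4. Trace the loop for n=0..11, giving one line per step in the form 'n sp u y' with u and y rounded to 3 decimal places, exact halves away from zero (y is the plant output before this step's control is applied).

(exact arithmetic carried between steps; '≈' marks a value shown rounded to 6 d.p. or computed from one; I and e_prev carry over from the previous line; the table rounds u and y to 3 d.p., halves away from zero)
n=0: y=0, sp=1, e=sp−y=1; I=1, D=e−e_prev=1; u=1/4·1+3/2·1+0·1=1.75; next y=-2/5·0+3/4·1.75=1.3125
n=1: y=1.3125, sp=1, e=sp−y=-0.3125; I=0.6875, D=e−e_prev=-1.3125; u=1/4·(-0.3125)+3/2·0.6875+0·(-1.3125)=0.953125; next y=-2/5·1.3125+3/4·0.953125≈0.189844
n=2: y≈0.189844, sp=1, e=sp−y≈0.810156; I≈1.497656, D=e−e_prev≈1.122656; u=1/4·0.810156+3/2·1.497656+0·1.122656≈2.449023; next y=-2/5·0.189844+3/4·2.449023≈1.760830
n=3: y≈1.760830, sp=1, e=sp−y≈-0.760830; I≈0.736826, D=e−e_prev≈-1.570986; u=1/4·(-0.760830)+3/2·0.736826+0·(-1.570986)≈0.915032; next y=-2/5·1.760830+3/4·0.915032≈-0.018058
n=4: y≈-0.018058, sp=5, e=sp−y≈5.018058; I≈5.754884, D=e−e_prev≈5.778888; u=1/4·5.018058+3/2·5.754884+0·5.778888≈9.886841; next y=-2/5·(-0.018058)+3/4·9.886841≈7.422354
n=5: y≈7.422354, sp=5, e=sp−y≈-2.422354; I≈3.332530, D=e−e_prev≈-7.440412; u=1/4·(-2.422354)+3/2·3.332530+0·(-7.440412)≈4.393207; next y=-2/5·7.422354+3/4·4.393207≈0.325963
n=6: y≈0.325963, sp=5, e=sp−y≈4.674037; I≈8.006567, D=e−e_prev≈7.096391; u=1/4·4.674037+3/2·8.006567+0·7.096391≈13.178359; next y=-2/5·0.325963+3/4·13.178359≈9.753384
n=7: y≈9.753384, sp=5, e=sp−y≈-4.753384; I≈3.253183, D=e−e_prev≈-9.427421; u=1/4·(-4.753384)+3/2·3.253183+0·(-9.427421)≈3.691428; next y=-2/5·9.753384+3/4·3.691428≈-1.132783
n=8: y≈-1.132783, sp=5, e=sp−y≈6.132783; I≈9.385965, D=e−e_prev≈10.886167; u=1/4·6.132783+3/2·9.385965+0·10.886167≈15.612144; next y=-2/5·(-1.132783)+3/4·15.612144≈12.162221
n=9: y≈12.162221, sp=5, e=sp−y≈-7.162221; I≈2.223745, D=e−e_prev≈-13.295003; u=1/4·(-7.162221)+3/2·2.223745+0·(-13.295003)≈1.545062; next y=-2/5·12.162221+3/4·1.545062≈-3.706092
n=10: y≈-3.706092, sp=5, e=sp−y≈8.706092; I≈10.929837, D=e−e_prev≈15.868313; u=1/4·8.706092+3/2·10.929837+0·15.868313≈18.571278; next y=-2/5·(-3.706092)+3/4·18.571278≈15.410895
n=11: y≈15.410895, sp=5, e=sp−y≈-10.410895; I≈0.518941, D=e−e_prev≈-19.116987; u=1/4·(-10.410895)+3/2·0.518941+0·(-19.116987)≈-1.824312; next y=-2/5·15.410895+3/4·(-1.824312)≈-7.532592

0 1 1.750 0.000
1 1 0.953 1.313
2 1 2.449 0.190
3 1 0.915 1.761
4 5 9.887 -0.018
5 5 4.393 7.422
6 5 13.178 0.326
7 5 3.691 9.753
8 5 15.612 -1.133
9 5 1.545 12.162
10 5 18.571 -3.706
11 5 -1.824 15.411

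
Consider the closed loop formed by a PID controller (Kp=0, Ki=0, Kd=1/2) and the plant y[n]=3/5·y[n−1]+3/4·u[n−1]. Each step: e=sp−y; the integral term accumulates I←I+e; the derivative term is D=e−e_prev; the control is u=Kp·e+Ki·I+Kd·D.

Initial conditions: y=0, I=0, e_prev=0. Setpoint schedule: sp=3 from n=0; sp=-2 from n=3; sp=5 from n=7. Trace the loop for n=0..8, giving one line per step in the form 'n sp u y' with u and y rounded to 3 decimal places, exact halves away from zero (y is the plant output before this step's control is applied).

0 3 1.500 0.000
1 3 -0.563 1.125
2 3 0.436 0.253
3 -2 -2.613 0.479
4 -2 1.076 -1.672
5 -2 -0.738 -0.197
6 -2 0.237 -0.671
7 5 3.277 -0.225
8 5 -1.274 2.323

(exact arithmetic carried between steps; '≈' marks a value shown rounded to 6 d.p. or computed from one; I and e_prev carry over from the previous line; the table rounds u and y to 3 d.p., halves away from zero)
n=0: y=0, sp=3, e=sp−y=3; I=3, D=e−e_prev=3; u=0·3+0·3+1/2·3=1.5; next y=3/5·0+3/4·1.5=1.125
n=1: y=1.125, sp=3, e=sp−y=1.875; I=4.875, D=e−e_prev=-1.125; u=0·1.875+0·4.875+1/2·(-1.125)=-0.5625; next y=3/5·1.125+3/4·(-0.5625)=0.253125
n=2: y=0.253125, sp=3, e=sp−y=2.746875; I=7.621875, D=e−e_prev=0.871875; u=0·2.746875+0·7.621875+1/2·0.871875≈0.435938; next y=3/5·0.253125+3/4·0.435938≈0.478828
n=3: y≈0.478828, sp=-2, e=sp−y≈-2.478828; I≈5.143047, D=e−e_prev≈-5.225703; u=0·(-2.478828)+0·5.143047+1/2·(-5.225703)≈-2.612852; next y=3/5·0.478828+3/4·(-2.612852)≈-1.672342
n=4: y≈-1.672342, sp=-2, e=sp−y≈-0.327658; I≈4.815389, D=e−e_prev≈2.151170; u=0·(-0.327658)+0·4.815389+1/2·2.151170≈1.075585; next y=3/5·(-1.672342)+3/4·1.075585≈-0.196716
n=5: y≈-0.196716, sp=-2, e=sp−y≈-1.803284; I≈3.012105, D=e−e_prev≈-1.475625; u=0·(-1.803284)+0·3.012105+1/2·(-1.475625)≈-0.737813; next y=3/5·(-0.196716)+3/4·(-0.737813)≈-0.671389
n=6: y≈-0.671389, sp=-2, e=sp−y≈-1.328611; I≈1.683494, D=e−e_prev≈0.474673; u=0·(-1.328611)+0·1.683494+1/2·0.474673≈0.237336; next y=3/5·(-0.671389)+3/4·0.237336≈-0.224831
n=7: y≈-0.224831, sp=5, e=sp−y≈5.224831; I≈6.908326, D=e−e_prev≈6.553442; u=0·5.224831+0·6.908326+1/2·6.553442≈3.276721; next y=3/5·(-0.224831)+3/4·3.276721≈2.322642
n=8: y≈2.322642, sp=5, e=sp−y≈2.677358; I≈9.585684, D=e−e_prev≈-2.547473; u=0·2.677358+0·9.585684+1/2·(-2.547473)≈-1.273737; next y=3/5·2.322642+3/4·(-1.273737)≈0.438283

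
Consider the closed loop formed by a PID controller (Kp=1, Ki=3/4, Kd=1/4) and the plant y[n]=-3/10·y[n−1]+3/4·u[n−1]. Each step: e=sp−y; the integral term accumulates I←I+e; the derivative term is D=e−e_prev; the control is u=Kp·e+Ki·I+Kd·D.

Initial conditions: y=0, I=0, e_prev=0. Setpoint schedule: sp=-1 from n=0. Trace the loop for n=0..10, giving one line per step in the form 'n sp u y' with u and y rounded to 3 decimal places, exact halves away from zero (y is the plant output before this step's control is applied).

(exact arithmetic carried between steps; '≈' marks a value shown rounded to 6 d.p. or computed from one; I and e_prev carry over from the previous line; the table rounds u and y to 3 d.p., halves away from zero)
n=0: y=0, sp=-1, e=sp−y=-1; I=-1, D=e−e_prev=-1; u=1·(-1)+3/4·(-1)+1/4·(-1)=-2; next y=-3/10·0+3/4·(-2)=-1.5
n=1: y=-1.5, sp=-1, e=sp−y=0.5; I=-0.5, D=e−e_prev=1.5; u=1·0.5+3/4·(-0.5)+1/4·1.5=0.5; next y=-3/10·(-1.5)+3/4·0.5=0.825
n=2: y=0.825, sp=-1, e=sp−y=-1.825; I=-2.325, D=e−e_prev=-2.325; u=1·(-1.825)+3/4·(-2.325)+1/4·(-2.325)=-4.15; next y=-3/10·0.825+3/4·(-4.15)=-3.36
n=3: y=-3.36, sp=-1, e=sp−y=2.36; I=0.035, D=e−e_prev=4.185; u=1·2.36+3/4·0.035+1/4·4.185=3.4325; next y=-3/10·(-3.36)+3/4·3.4325=3.582375
n=4: y=3.582375, sp=-1, e=sp−y=-4.582375; I=-4.547375, D=e−e_prev=-6.942375; u=1·(-4.582375)+3/4·(-4.547375)+1/4·(-6.942375)=-9.7285; next y=-3/10·3.582375+3/4·(-9.7285)≈-8.371088
n=5: y≈-8.371088, sp=-1, e=sp−y≈7.371088; I≈2.823713, D=e−e_prev≈11.953463; u=1·7.371088+3/4·2.823713+1/4·11.953463≈12.477238; next y=-3/10·(-8.371088)+3/4·12.477238≈11.869254
n=6: y≈11.869254, sp=-1, e=sp−y≈-12.869254; I≈-10.045542, D=e−e_prev≈-20.240342; u=1·(-12.869254)+3/4·(-10.045542)+1/4·(-20.240342)≈-25.463496; next y=-3/10·11.869254+3/4·(-25.463496)≈-22.658399
n=7: y≈-22.658399, sp=-1, e=sp−y≈21.658399; I≈11.612857, D=e−e_prev≈34.527653; u=1·21.658399+3/4·11.612857+1/4·34.527653≈38.999954; next y=-3/10·(-22.658399)+3/4·38.999954≈36.047485
n=8: y≈36.047485, sp=-1, e=sp−y≈-37.047485; I≈-25.434629, D=e−e_prev≈-58.705884; u=1·(-37.047485)+3/4·(-25.434629)+1/4·(-58.705884)≈-70.799928; next y=-3/10·36.047485+3/4·(-70.799928)≈-63.914191
n=9: y≈-63.914191, sp=-1, e=sp−y≈62.914191; I≈37.479563, D=e−e_prev≈99.961676; u=1·62.914191+3/4·37.479563+1/4·99.961676≈116.014282; next y=-3/10·(-63.914191)+3/4·116.014282≈106.184969
n=10: y≈106.184969, sp=-1, e=sp−y≈-107.184969; I≈-69.705406, D=e−e_prev≈-170.099160; u=1·(-107.184969)+3/4·(-69.705406)+1/4·(-170.099160)≈-201.988814; next y=-3/10·106.184969+3/4·(-201.988814)≈-183.347101

0 -1 -2.000 0.000
1 -1 0.500 -1.500
2 -1 -4.150 0.825
3 -1 3.433 -3.360
4 -1 -9.729 3.582
5 -1 12.477 -8.371
6 -1 -25.463 11.869
7 -1 39.000 -22.658
8 -1 -70.800 36.047
9 -1 116.014 -63.914
10 -1 -201.989 106.185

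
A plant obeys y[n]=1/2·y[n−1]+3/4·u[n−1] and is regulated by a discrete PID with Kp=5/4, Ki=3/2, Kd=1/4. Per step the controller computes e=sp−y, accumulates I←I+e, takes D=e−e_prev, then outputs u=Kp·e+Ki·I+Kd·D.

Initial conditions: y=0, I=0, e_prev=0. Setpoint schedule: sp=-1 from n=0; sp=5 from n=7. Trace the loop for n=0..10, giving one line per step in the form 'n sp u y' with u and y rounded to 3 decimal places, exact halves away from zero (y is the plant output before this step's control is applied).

0 -1 -3.000 0.000
1 -1 2.500 -2.250
2 -1 -5.188 0.750
3 -1 5.734 -3.516
4 -1 -9.734 2.543
5 -1 12.183 -6.029
6 -1 -18.871 6.122
7 5 43.127 -11.092
8 5 -52.213 26.799
9 5 82.239 -25.760
10 5 -108.438 48.799

(exact arithmetic carried between steps; '≈' marks a value shown rounded to 6 d.p. or computed from one; I and e_prev carry over from the previous line; the table rounds u and y to 3 d.p., halves away from zero)
n=0: y=0, sp=-1, e=sp−y=-1; I=-1, D=e−e_prev=-1; u=5/4·(-1)+3/2·(-1)+1/4·(-1)=-3; next y=1/2·0+3/4·(-3)=-2.25
n=1: y=-2.25, sp=-1, e=sp−y=1.25; I=0.25, D=e−e_prev=2.25; u=5/4·1.25+3/2·0.25+1/4·2.25=2.5; next y=1/2·(-2.25)+3/4·2.5=0.75
n=2: y=0.75, sp=-1, e=sp−y=-1.75; I=-1.5, D=e−e_prev=-3; u=5/4·(-1.75)+3/2·(-1.5)+1/4·(-3)=-5.1875; next y=1/2·0.75+3/4·(-5.1875)=-3.515625
n=3: y=-3.515625, sp=-1, e=sp−y=2.515625; I=1.015625, D=e−e_prev=4.265625; u=5/4·2.515625+3/2·1.015625+1/4·4.265625=5.734375; next y=1/2·(-3.515625)+3/4·5.734375≈2.542969
n=4: y≈2.542969, sp=-1, e=sp−y≈-3.542969; I≈-2.527344, D=e−e_prev≈-6.058594; u=5/4·(-3.542969)+3/2·(-2.527344)+1/4·(-6.058594)≈-9.734375; next y=1/2·2.542969+3/4·(-9.734375)≈-6.029297
n=5: y≈-6.029297, sp=-1, e=sp−y≈5.029297; I≈2.501953, D=e−e_prev≈8.572266; u=5/4·5.029297+3/2·2.501953+1/4·8.572266≈12.182617; next y=1/2·(-6.029297)+3/4·12.182617≈6.122314
n=6: y≈6.122314, sp=-1, e=sp−y≈-7.122314; I≈-4.620361, D=e−e_prev≈-12.151611; u=5/4·(-7.122314)+3/2·(-4.620361)+1/4·(-12.151611)≈-18.871338; next y=1/2·6.122314+3/4·(-18.871338)≈-11.092346
n=7: y≈-11.092346, sp=5, e=sp−y≈16.092346; I≈11.471985, D=e−e_prev≈23.214661; u=5/4·16.092346+3/2·11.471985+1/4·23.214661≈43.127075; next y=1/2·(-11.092346)+3/4·43.127075≈26.799133
n=8: y≈26.799133, sp=5, e=sp−y≈-21.799133; I≈-10.327148, D=e−e_prev≈-37.891479; u=5/4·(-21.799133)+3/2·(-10.327148)+1/4·(-37.891479)≈-52.212509; next y=1/2·26.799133+3/4·(-52.212509)≈-25.759815
n=9: y≈-25.759815, sp=5, e=sp−y≈30.759815; I≈20.432667, D=e−e_prev≈52.558949; u=5/4·30.759815+3/2·20.432667+1/4·52.558949≈82.238506; next y=1/2·(-25.759815)+3/4·82.238506≈48.798972
n=10: y≈48.798972, sp=5, e=sp−y≈-43.798972; I≈-23.366305, D=e−e_prev≈-74.558787; u=5/4·(-43.798972)+3/2·(-23.366305)+1/4·(-74.558787)≈-108.437870; next y=1/2·48.798972+3/4·(-108.437870)≈-56.928916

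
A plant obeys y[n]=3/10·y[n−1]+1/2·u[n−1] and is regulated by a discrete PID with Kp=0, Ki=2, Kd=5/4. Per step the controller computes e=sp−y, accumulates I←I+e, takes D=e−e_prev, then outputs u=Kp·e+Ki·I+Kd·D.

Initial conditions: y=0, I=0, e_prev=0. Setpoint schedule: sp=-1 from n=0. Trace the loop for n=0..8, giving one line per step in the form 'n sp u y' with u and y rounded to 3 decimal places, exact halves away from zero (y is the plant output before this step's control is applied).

0 -1 -3.250 0.000
1 -1 1.281 -1.625
2 -1 -5.279 0.153
3 -1 3.564 -2.594
4 -1 -8.374 1.004
5 -1 8.007 -3.886
6 -1 -14.185 2.838
7 -1 16.050 -6.241
8 -1 -25.096 6.153

(exact arithmetic carried between steps; '≈' marks a value shown rounded to 6 d.p. or computed from one; I and e_prev carry over from the previous line; the table rounds u and y to 3 d.p., halves away from zero)
n=0: y=0, sp=-1, e=sp−y=-1; I=-1, D=e−e_prev=-1; u=0·(-1)+2·(-1)+5/4·(-1)=-3.25; next y=3/10·0+1/2·(-3.25)=-1.625
n=1: y=-1.625, sp=-1, e=sp−y=0.625; I=-0.375, D=e−e_prev=1.625; u=0·0.625+2·(-0.375)+5/4·1.625=1.28125; next y=3/10·(-1.625)+1/2·1.28125=0.153125
n=2: y=0.153125, sp=-1, e=sp−y=-1.153125; I=-1.528125, D=e−e_prev=-1.778125; u=0·(-1.153125)+2·(-1.528125)+5/4·(-1.778125)≈-5.278906; next y=3/10·0.153125+1/2·(-5.278906)≈-2.593516
n=3: y≈-2.593516, sp=-1, e=sp−y≈1.593516; I≈0.065391, D=e−e_prev≈2.746641; u=0·1.593516+2·0.065391+5/4·2.746641≈3.564082; next y=3/10·(-2.593516)+1/2·3.564082≈1.003986
n=4: y≈1.003986, sp=-1, e=sp−y≈-2.003986; I≈-1.938596, D=e−e_prev≈-3.597502; u=0·(-2.003986)+2·(-1.938596)+5/4·(-3.597502)≈-8.374069; next y=3/10·1.003986+1/2·(-8.374069)≈-3.885839
n=5: y≈-3.885839, sp=-1, e=sp−y≈2.885839; I≈0.947243, D=e−e_prev≈4.889825; u=0·2.885839+2·0.947243+5/4·4.889825≈8.006767; next y=3/10·(-3.885839)+1/2·8.006767≈2.837632
n=6: y≈2.837632, sp=-1, e=sp−y≈-3.837632; I≈-2.890389, D=e−e_prev≈-6.723470; u=0·(-3.837632)+2·(-2.890389)+5/4·(-6.723470)≈-14.185116; next y=3/10·2.837632+1/2·(-14.185116)≈-6.241268
n=7: y≈-6.241268, sp=-1, e=sp−y≈5.241268; I≈2.350879, D=e−e_prev≈9.078900; u=0·5.241268+2·2.350879+5/4·9.078900≈16.050384; next y=3/10·(-6.241268)+1/2·16.050384≈6.152812
n=8: y≈6.152812, sp=-1, e=sp−y≈-7.152812; I≈-4.801932, D=e−e_prev≈-12.394080; u=0·(-7.152812)+2·(-4.801932)+5/4·(-12.394080)≈-25.096464; next y=3/10·6.152812+1/2·(-25.096464)≈-10.702389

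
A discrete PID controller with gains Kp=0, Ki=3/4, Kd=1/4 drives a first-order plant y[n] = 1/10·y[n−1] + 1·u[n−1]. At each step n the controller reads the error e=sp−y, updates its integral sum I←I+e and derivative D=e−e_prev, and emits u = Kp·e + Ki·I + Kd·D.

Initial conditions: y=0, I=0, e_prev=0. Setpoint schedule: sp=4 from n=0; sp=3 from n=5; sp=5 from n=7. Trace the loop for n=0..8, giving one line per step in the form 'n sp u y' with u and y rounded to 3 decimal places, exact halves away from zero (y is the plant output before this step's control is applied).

0 4 4.000 0.000
1 4 2.000 4.000
2 4 4.600 2.400
3 4 2.960 4.840
4 4 4.336 3.444
5 3 2.168 4.680
6 3 3.511 2.636
7 5 4.134 3.775
8 5 4.101 4.512

(exact arithmetic carried between steps; '≈' marks a value shown rounded to 6 d.p. or computed from one; I and e_prev carry over from the previous line; the table rounds u and y to 3 d.p., halves away from zero)
n=0: y=0, sp=4, e=sp−y=4; I=4, D=e−e_prev=4; u=0·4+3/4·4+1/4·4=4; next y=1/10·0+1·4=4
n=1: y=4, sp=4, e=sp−y=0; I=4, D=e−e_prev=-4; u=0·0+3/4·4+1/4·(-4)=2; next y=1/10·4+1·2=2.4
n=2: y=2.4, sp=4, e=sp−y=1.6; I=5.6, D=e−e_prev=1.6; u=0·1.6+3/4·5.6+1/4·1.6=4.6; next y=1/10·2.4+1·4.6=4.84
n=3: y=4.84, sp=4, e=sp−y=-0.84; I=4.76, D=e−e_prev=-2.44; u=0·(-0.84)+3/4·4.76+1/4·(-2.44)=2.96; next y=1/10·4.84+1·2.96=3.444
n=4: y=3.444, sp=4, e=sp−y=0.556; I=5.316, D=e−e_prev=1.396; u=0·0.556+3/4·5.316+1/4·1.396=4.336; next y=1/10·3.444+1·4.336=4.6804
n=5: y=4.6804, sp=3, e=sp−y=-1.6804; I=3.6356, D=e−e_prev=-2.2364; u=0·(-1.6804)+3/4·3.6356+1/4·(-2.2364)=2.1676; next y=1/10·4.6804+1·2.1676=2.63564
n=6: y=2.63564, sp=3, e=sp−y=0.36436; I=3.99996, D=e−e_prev=2.04476; u=0·0.36436+3/4·3.99996+1/4·2.04476=3.51116; next y=1/10·2.63564+1·3.51116=3.774724
n=7: y=3.774724, sp=5, e=sp−y=1.225276; I=5.225236, D=e−e_prev=0.860916; u=0·1.225276+3/4·5.225236+1/4·0.860916=4.134156; next y=1/10·3.774724+1·4.134156≈4.511628
n=8: y≈4.511628, sp=5, e=sp−y≈0.488372; I≈5.713608, D=e−e_prev≈-0.736904; u=0·0.488372+3/4·5.713608+1/4·(-0.736904)≈4.100980; next y=1/10·4.511628+1·4.100980≈4.552142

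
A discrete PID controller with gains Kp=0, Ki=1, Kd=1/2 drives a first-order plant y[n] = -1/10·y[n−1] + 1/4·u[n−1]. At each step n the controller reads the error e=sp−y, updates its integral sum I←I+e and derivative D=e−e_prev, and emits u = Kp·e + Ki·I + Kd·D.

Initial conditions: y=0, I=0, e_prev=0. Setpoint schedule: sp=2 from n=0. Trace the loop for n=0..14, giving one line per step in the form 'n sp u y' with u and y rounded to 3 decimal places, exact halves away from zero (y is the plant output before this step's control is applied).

(exact arithmetic carried between steps; '≈' marks a value shown rounded to 6 d.p. or computed from one; I and e_prev carry over from the previous line; the table rounds u and y to 3 d.p., halves away from zero)
n=0: y=0, sp=2, e=sp−y=2; I=2, D=e−e_prev=2; u=0·2+1·2+1/2·2=3; next y=-1/10·0+1/4·3=0.75
n=1: y=0.75, sp=2, e=sp−y=1.25; I=3.25, D=e−e_prev=-0.75; u=0·1.25+1·3.25+1/2·(-0.75)=2.875; next y=-1/10·0.75+1/4·2.875=0.64375
n=2: y=0.64375, sp=2, e=sp−y=1.35625; I=4.60625, D=e−e_prev=0.10625; u=0·1.35625+1·4.60625+1/2·0.10625=4.659375; next y=-1/10·0.64375+1/4·4.659375≈1.100469
n=3: y≈1.100469, sp=2, e=sp−y≈0.899531; I≈5.505781, D=e−e_prev≈-0.456719; u=0·0.899531+1·5.505781+1/2·(-0.456719)≈5.277422; next y=-1/10·1.100469+1/4·5.277422≈1.209309
n=4: y≈1.209309, sp=2, e=sp−y≈0.790691; I≈6.296473, D=e−e_prev≈-0.108840; u=0·0.790691+1·6.296473+1/2·(-0.108840)≈6.242053; next y=-1/10·1.209309+1/4·6.242053≈1.439582
n=5: y≈1.439582, sp=2, e=sp−y≈0.560418; I≈6.856890, D=e−e_prev≈-0.230274; u=0·0.560418+1·6.856890+1/2·(-0.230274)≈6.741753; next y=-1/10·1.439582+1/4·6.741753≈1.541480
n=6: y≈1.541480, sp=2, e=sp−y≈0.458520; I≈7.315410, D=e−e_prev≈-0.101898; u=0·0.458520+1·7.315410+1/2·(-0.101898)≈7.264461; next y=-1/10·1.541480+1/4·7.264461≈1.661967
n=7: y≈1.661967, sp=2, e=sp−y≈0.338033; I≈7.653443, D=e−e_prev≈-0.120487; u=0·0.338033+1·7.653443+1/2·(-0.120487)≈7.593199; next y=-1/10·1.661967+1/4·7.593199≈1.732103
n=8: y≈1.732103, sp=2, e=sp−y≈0.267897; I≈7.921340, D=e−e_prev≈-0.070136; u=0·0.267897+1·7.921340+1/2·(-0.070136)≈7.886272; next y=-1/10·1.732103+1/4·7.886272≈1.798358
n=9: y≈1.798358, sp=2, e=sp−y≈0.201642; I≈8.122982, D=e−e_prev≈-0.066255; u=0·0.201642+1·8.122982+1/2·(-0.066255)≈8.089855; next y=-1/10·1.798358+1/4·8.089855≈1.842628
n=10: y≈1.842628, sp=2, e=sp−y≈0.157372; I≈8.280354, D=e−e_prev≈-0.044270; u=0·0.157372+1·8.280354+1/2·(-0.044270)≈8.258219; next y=-1/10·1.842628+1/4·8.258219≈1.880292
n=11: y≈1.880292, sp=2, e=sp−y≈0.119708; I≈8.400062, D=e−e_prev≈-0.037664; u=0·0.119708+1·8.400062+1/2·(-0.037664)≈8.381230; next y=-1/10·1.880292+1/4·8.381230≈1.907278
n=12: y≈1.907278, sp=2, e=sp−y≈0.092722; I≈8.492784, D=e−e_prev≈-0.026986; u=0·0.092722+1·8.492784+1/2·(-0.026986)≈8.479291; next y=-1/10·1.907278+1/4·8.479291≈1.929095
n=13: y≈1.929095, sp=2, e=sp−y≈0.070905; I≈8.563689, D=e−e_prev≈-0.021816; u=0·0.070905+1·8.563689+1/2·(-0.021816)≈8.552781; next y=-1/10·1.929095+1/4·8.552781≈1.945286
n=14: y≈1.945286, sp=2, e=sp−y≈0.054714; I≈8.618403, D=e−e_prev≈-0.016191; u=0·0.054714+1·8.618403+1/2·(-0.016191)≈8.610308; next y=-1/10·1.945286+1/4·8.610308≈1.958048

0 2 3.000 0.000
1 2 2.875 0.750
2 2 4.659 0.644
3 2 5.277 1.100
4 2 6.242 1.209
5 2 6.742 1.440
6 2 7.264 1.541
7 2 7.593 1.662
8 2 7.886 1.732
9 2 8.090 1.798
10 2 8.258 1.843
11 2 8.381 1.880
12 2 8.479 1.907
13 2 8.553 1.929
14 2 8.610 1.945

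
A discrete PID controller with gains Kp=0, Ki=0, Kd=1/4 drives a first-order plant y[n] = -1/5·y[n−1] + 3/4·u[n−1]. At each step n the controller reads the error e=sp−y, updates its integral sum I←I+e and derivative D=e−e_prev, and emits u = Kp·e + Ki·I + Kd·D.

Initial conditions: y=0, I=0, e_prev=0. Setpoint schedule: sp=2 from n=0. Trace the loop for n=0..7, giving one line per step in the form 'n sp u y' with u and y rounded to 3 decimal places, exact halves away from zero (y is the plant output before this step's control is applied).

(exact arithmetic carried between steps; '≈' marks a value shown rounded to 6 d.p. or computed from one; I and e_prev carry over from the previous line; the table rounds u and y to 3 d.p., halves away from zero)
n=0: y=0, sp=2, e=sp−y=2; I=2, D=e−e_prev=2; u=0·2+0·2+1/4·2=0.5; next y=-1/5·0+3/4·0.5=0.375
n=1: y=0.375, sp=2, e=sp−y=1.625; I=3.625, D=e−e_prev=-0.375; u=0·1.625+0·3.625+1/4·(-0.375)=-0.09375; next y=-1/5·0.375+3/4·(-0.09375)≈-0.145313
n=2: y≈-0.145313, sp=2, e=sp−y≈2.145313; I≈5.770313, D=e−e_prev≈0.520313; u=0·2.145313+0·5.770313+1/4·0.520313≈0.130078; next y=-1/5·(-0.145313)+3/4·0.130078≈0.126621
n=3: y≈0.126621, sp=2, e=sp−y≈1.873379; I≈7.643691, D=e−e_prev≈-0.271934; u=0·1.873379+0·7.643691+1/4·(-0.271934)≈-0.067983; next y=-1/5·0.126621+3/4·(-0.067983)≈-0.076312
n=4: y≈-0.076312, sp=2, e=sp−y≈2.076312; I≈9.720003, D=e−e_prev≈0.202933; u=0·2.076312+0·9.720003+1/4·0.202933≈0.050733; next y=-1/5·(-0.076312)+3/4·0.050733≈0.053312
n=5: y≈0.053312, sp=2, e=sp−y≈1.946688; I≈11.666691, D=e−e_prev≈-0.129624; u=0·1.946688+0·11.666691+1/4·(-0.129624)≈-0.032406; next y=-1/5·0.053312+3/4·(-0.032406)≈-0.034967
n=6: y≈-0.034967, sp=2, e=sp−y≈2.034967; I≈13.701658, D=e−e_prev≈0.088279; u=0·2.034967+0·13.701658+1/4·0.088279≈0.022070; next y=-1/5·(-0.034967)+3/4·0.022070≈0.023546
n=7: y≈0.023546, sp=2, e=sp−y≈1.976454; I≈15.678112, D=e−e_prev≈-0.058513; u=0·1.976454+0·15.678112+1/4·(-0.058513)≈-0.014628; next y=-1/5·0.023546+3/4·(-0.014628)≈-0.015680

0 2 0.500 0.000
1 2 -0.094 0.375
2 2 0.130 -0.145
3 2 -0.068 0.127
4 2 0.051 -0.076
5 2 -0.032 0.053
6 2 0.022 -0.035
7 2 -0.015 0.024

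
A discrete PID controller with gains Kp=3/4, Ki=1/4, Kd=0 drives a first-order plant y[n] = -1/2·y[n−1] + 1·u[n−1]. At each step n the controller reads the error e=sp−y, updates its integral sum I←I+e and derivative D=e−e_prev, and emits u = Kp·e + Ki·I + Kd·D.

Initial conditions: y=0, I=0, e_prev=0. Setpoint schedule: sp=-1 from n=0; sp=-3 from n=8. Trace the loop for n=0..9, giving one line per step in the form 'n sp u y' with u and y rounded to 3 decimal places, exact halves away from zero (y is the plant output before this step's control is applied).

(exact arithmetic carried between steps; '≈' marks a value shown rounded to 6 d.p. or computed from one; I and e_prev carry over from the previous line; the table rounds u and y to 3 d.p., halves away from zero)
n=0: y=0, sp=-1, e=sp−y=-1; I=-1, D=e−e_prev=-1; u=3/4·(-1)+1/4·(-1)+0·(-1)=-1; next y=-1/2·0+1·(-1)=-1
n=1: y=-1, sp=-1, e=sp−y=0; I=-1, D=e−e_prev=1; u=3/4·0+1/4·(-1)+0·1=-0.25; next y=-1/2·(-1)+1·(-0.25)=0.25
n=2: y=0.25, sp=-1, e=sp−y=-1.25; I=-2.25, D=e−e_prev=-1.25; u=3/4·(-1.25)+1/4·(-2.25)+0·(-1.25)=-1.5; next y=-1/2·0.25+1·(-1.5)=-1.625
n=3: y=-1.625, sp=-1, e=sp−y=0.625; I=-1.625, D=e−e_prev=1.875; u=3/4·0.625+1/4·(-1.625)+0·1.875=0.0625; next y=-1/2·(-1.625)+1·0.0625=0.875
n=4: y=0.875, sp=-1, e=sp−y=-1.875; I=-3.5, D=e−e_prev=-2.5; u=3/4·(-1.875)+1/4·(-3.5)+0·(-2.5)=-2.28125; next y=-1/2·0.875+1·(-2.28125)=-2.71875
n=5: y=-2.71875, sp=-1, e=sp−y=1.71875; I=-1.78125, D=e−e_prev=3.59375; u=3/4·1.71875+1/4·(-1.78125)+0·3.59375=0.84375; next y=-1/2·(-2.71875)+1·0.84375=2.203125
n=6: y=2.203125, sp=-1, e=sp−y=-3.203125; I=-4.984375, D=e−e_prev=-4.921875; u=3/4·(-3.203125)+1/4·(-4.984375)+0·(-4.921875)≈-3.648438; next y=-1/2·2.203125+1·(-3.648438)≈-4.75
n=7: y=-4.75, sp=-1, e=sp−y=3.75; I=-1.234375, D=e−e_prev=6.953125; u=3/4·3.75+1/4·(-1.234375)+0·6.953125≈2.503906; next y=-1/2·(-4.75)+1·2.503906≈4.878906
n=8: y≈4.878906, sp=-3, e=sp−y≈-7.878906; I≈-9.113281, D=e−e_prev≈-11.628906; u=3/4·(-7.878906)+1/4·(-9.113281)+0·(-11.628906)≈-8.1875; next y=-1/2·4.878906+1·(-8.1875)≈-10.626953
n=9: y≈-10.626953, sp=-3, e=sp−y≈7.626953; I≈-1.486328, D=e−e_prev≈15.505859; u=3/4·7.626953+1/4·(-1.486328)+0·15.505859≈5.348633; next y=-1/2·(-10.626953)+1·5.348633≈10.662109

0 -1 -1.000 0.000
1 -1 -0.250 -1.000
2 -1 -1.500 0.250
3 -1 0.063 -1.625
4 -1 -2.281 0.875
5 -1 0.844 -2.719
6 -1 -3.648 2.203
7 -1 2.504 -4.750
8 -3 -8.188 4.879
9 -3 5.349 -10.627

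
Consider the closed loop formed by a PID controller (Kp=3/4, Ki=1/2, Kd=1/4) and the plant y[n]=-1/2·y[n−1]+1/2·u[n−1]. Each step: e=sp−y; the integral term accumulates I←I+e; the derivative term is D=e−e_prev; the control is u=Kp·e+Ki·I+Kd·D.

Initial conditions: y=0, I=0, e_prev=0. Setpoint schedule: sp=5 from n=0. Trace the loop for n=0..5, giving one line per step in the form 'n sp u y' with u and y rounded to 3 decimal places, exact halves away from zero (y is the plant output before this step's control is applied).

0 5 7.500 0.000
1 5 3.125 3.750
2 5 10.781 -0.313
3 5 3.633 5.547
4 5 14.580 -0.957
5 5 2.844 7.769

(exact arithmetic carried between steps; '≈' marks a value shown rounded to 6 d.p. or computed from one; I and e_prev carry over from the previous line; the table rounds u and y to 3 d.p., halves away from zero)
n=0: y=0, sp=5, e=sp−y=5; I=5, D=e−e_prev=5; u=3/4·5+1/2·5+1/4·5=7.5; next y=-1/2·0+1/2·7.5=3.75
n=1: y=3.75, sp=5, e=sp−y=1.25; I=6.25, D=e−e_prev=-3.75; u=3/4·1.25+1/2·6.25+1/4·(-3.75)=3.125; next y=-1/2·3.75+1/2·3.125=-0.3125
n=2: y=-0.3125, sp=5, e=sp−y=5.3125; I=11.5625, D=e−e_prev=4.0625; u=3/4·5.3125+1/2·11.5625+1/4·4.0625=10.78125; next y=-1/2·(-0.3125)+1/2·10.78125=5.546875
n=3: y=5.546875, sp=5, e=sp−y=-0.546875; I=11.015625, D=e−e_prev=-5.859375; u=3/4·(-0.546875)+1/2·11.015625+1/4·(-5.859375)≈3.632813; next y=-1/2·5.546875+1/2·3.632813≈-0.957031
n=4: y≈-0.957031, sp=5, e=sp−y≈5.957031; I≈16.972656, D=e−e_prev≈6.503906; u=3/4·5.957031+1/2·16.972656+1/4·6.503906≈14.580078; next y=-1/2·(-0.957031)+1/2·14.580078≈7.768555
n=5: y≈7.768555, sp=5, e=sp−y≈-2.768555; I≈14.204102, D=e−e_prev≈-8.725586; u=3/4·(-2.768555)+1/2·14.204102+1/4·(-8.725586)≈2.844238; next y=-1/2·7.768555+1/2·2.844238≈-2.462158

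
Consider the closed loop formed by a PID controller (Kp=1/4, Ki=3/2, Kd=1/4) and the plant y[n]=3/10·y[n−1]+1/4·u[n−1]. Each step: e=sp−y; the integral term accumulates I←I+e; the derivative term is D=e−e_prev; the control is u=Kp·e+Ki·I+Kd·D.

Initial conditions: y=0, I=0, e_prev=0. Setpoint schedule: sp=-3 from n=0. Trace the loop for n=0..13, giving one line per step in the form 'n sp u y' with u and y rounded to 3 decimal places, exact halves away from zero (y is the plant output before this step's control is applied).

0 -3 -6.000 0.000
1 -3 -6.750 -1.500
2 -3 -8.100 -2.138
3 -3 -8.496 -2.666
4 -3 -8.613 -2.924
5 -3 -8.579 -3.030
6 -3 -8.513 -3.054
7 -3 -8.457 -3.044
8 -3 -8.422 -3.028
9 -3 -8.404 -3.014
10 -3 -8.397 -3.005
11 -3 -8.396 -3.001
12 -3 -8.397 -2.999
13 -3 -8.398 -2.999

(exact arithmetic carried between steps; '≈' marks a value shown rounded to 6 d.p. or computed from one; I and e_prev carry over from the previous line; the table rounds u and y to 3 d.p., halves away from zero)
n=0: y=0, sp=-3, e=sp−y=-3; I=-3, D=e−e_prev=-3; u=1/4·(-3)+3/2·(-3)+1/4·(-3)=-6; next y=3/10·0+1/4·(-6)=-1.5
n=1: y=-1.5, sp=-3, e=sp−y=-1.5; I=-4.5, D=e−e_prev=1.5; u=1/4·(-1.5)+3/2·(-4.5)+1/4·1.5=-6.75; next y=3/10·(-1.5)+1/4·(-6.75)=-2.1375
n=2: y=-2.1375, sp=-3, e=sp−y=-0.8625; I=-5.3625, D=e−e_prev=0.6375; u=1/4·(-0.8625)+3/2·(-5.3625)+1/4·0.6375=-8.1; next y=3/10·(-2.1375)+1/4·(-8.1)=-2.66625
n=3: y=-2.66625, sp=-3, e=sp−y=-0.33375; I=-5.69625, D=e−e_prev=0.52875; u=1/4·(-0.33375)+3/2·(-5.69625)+1/4·0.52875=-8.495625; next y=3/10·(-2.66625)+1/4·(-8.495625)≈-2.923781
n=4: y≈-2.923781, sp=-3, e=sp−y≈-0.076219; I≈-5.772469, D=e−e_prev≈0.257531; u=1/4·(-0.076219)+3/2·(-5.772469)+1/4·0.257531≈-8.613375; next y=3/10·(-2.923781)+1/4·(-8.613375)≈-3.030478
n=5: y≈-3.030478, sp=-3, e=sp−y≈0.030478; I≈-5.741991, D=e−e_prev≈0.106697; u=1/4·0.030478+3/2·(-5.741991)+1/4·0.106697≈-8.578692; next y=3/10·(-3.030478)+1/4·(-8.578692)≈-3.053816
n=6: y≈-3.053816, sp=-3, e=sp−y≈0.053816; I≈-5.688174, D=e−e_prev≈0.023338; u=1/4·0.053816+3/2·(-5.688174)+1/4·0.023338≈-8.512973; next y=3/10·(-3.053816)+1/4·(-8.512973)≈-3.044388
n=7: y≈-3.044388, sp=-3, e=sp−y≈0.044388; I≈-5.643786, D=e−e_prev≈-0.009428; u=1/4·0.044388+3/2·(-5.643786)+1/4·(-0.009428)≈-8.456939; next y=3/10·(-3.044388)+1/4·(-8.456939)≈-3.027551
n=8: y≈-3.027551, sp=-3, e=sp−y≈0.027551; I≈-5.616235, D=e−e_prev≈-0.016837; u=1/4·0.027551+3/2·(-5.616235)+1/4·(-0.016837)≈-8.421674; next y=3/10·(-3.027551)+1/4·(-8.421674)≈-3.013684
n=9: y≈-3.013684, sp=-3, e=sp−y≈0.013684; I≈-5.602551, D=e−e_prev≈-0.013867; u=1/4·0.013684+3/2·(-5.602551)+1/4·(-0.013867)≈-8.403873; next y=3/10·(-3.013684)+1/4·(-8.403873)≈-3.005073
n=10: y≈-3.005073, sp=-3, e=sp−y≈0.005073; I≈-5.597478, D=e−e_prev≈-0.008611; u=1/4·0.005073+3/2·(-5.597478)+1/4·(-0.008611)≈-8.397101; next y=3/10·(-3.005073)+1/4·(-8.397101)≈-3.000797
n=11: y≈-3.000797, sp=-3, e=sp−y≈0.000797; I≈-5.596681, D=e−e_prev≈-0.004276; u=1/4·0.000797+3/2·(-5.596681)+1/4·(-0.004276)≈-8.395891; next y=3/10·(-3.000797)+1/4·(-8.395891)≈-2.999212
n=12: y≈-2.999212, sp=-3, e=sp−y≈-0.000788; I≈-5.597469, D=e−e_prev≈-0.001585; u=1/4·(-0.000788)+3/2·(-5.597469)+1/4·(-0.001585)≈-8.396797; next y=3/10·(-2.999212)+1/4·(-8.396797)≈-2.998963
n=13: y≈-2.998963, sp=-3, e=sp−y≈-0.001037; I≈-5.598506, D=e−e_prev≈-0.000249; u=1/4·(-0.001037)+3/2·(-5.598506)+1/4·(-0.000249)≈-8.398081; next y=3/10·(-2.998963)+1/4·(-8.398081)≈-2.999209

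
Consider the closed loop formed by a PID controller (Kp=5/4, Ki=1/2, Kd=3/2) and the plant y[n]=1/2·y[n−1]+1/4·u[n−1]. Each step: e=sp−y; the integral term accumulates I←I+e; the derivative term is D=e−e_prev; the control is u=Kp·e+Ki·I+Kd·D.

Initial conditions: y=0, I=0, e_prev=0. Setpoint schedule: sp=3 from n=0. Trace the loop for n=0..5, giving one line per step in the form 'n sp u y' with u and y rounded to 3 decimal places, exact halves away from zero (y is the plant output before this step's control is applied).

0 3 9.750 0.000
1 3 -1.172 2.438
2 3 7.679 0.926
3 3 1.714 2.383
4 3 6.687 1.620
5 3 3.432 2.482

(exact arithmetic carried between steps; '≈' marks a value shown rounded to 6 d.p. or computed from one; I and e_prev carry over from the previous line; the table rounds u and y to 3 d.p., halves away from zero)
n=0: y=0, sp=3, e=sp−y=3; I=3, D=e−e_prev=3; u=5/4·3+1/2·3+3/2·3=9.75; next y=1/2·0+1/4·9.75=2.4375
n=1: y=2.4375, sp=3, e=sp−y=0.5625; I=3.5625, D=e−e_prev=-2.4375; u=5/4·0.5625+1/2·3.5625+3/2·(-2.4375)=-1.171875; next y=1/2·2.4375+1/4·(-1.171875)≈0.925781
n=2: y≈0.925781, sp=3, e=sp−y≈2.074219; I≈5.636719, D=e−e_prev≈1.511719; u=5/4·2.074219+1/2·5.636719+3/2·1.511719≈7.678711; next y=1/2·0.925781+1/4·7.678711≈2.382568
n=3: y≈2.382568, sp=3, e=sp−y≈0.617432; I≈6.254150, D=e−e_prev≈-1.456787; u=5/4·0.617432+1/2·6.254150+3/2·(-1.456787)≈1.713684; next y=1/2·2.382568+1/4·1.713684≈1.619705
n=4: y≈1.619705, sp=3, e=sp−y≈1.380295; I≈7.634445, D=e−e_prev≈0.762863; u=5/4·1.380295+1/2·7.634445+3/2·0.762863≈6.686886; next y=1/2·1.619705+1/4·6.686886≈2.481574
n=5: y≈2.481574, sp=3, e=sp−y≈0.518426; I≈8.152871, D=e−e_prev≈-0.861869; u=5/4·0.518426+1/2·8.152871+3/2·(-0.861869)≈3.431665; next y=1/2·2.481574+1/4·3.431665≈2.098703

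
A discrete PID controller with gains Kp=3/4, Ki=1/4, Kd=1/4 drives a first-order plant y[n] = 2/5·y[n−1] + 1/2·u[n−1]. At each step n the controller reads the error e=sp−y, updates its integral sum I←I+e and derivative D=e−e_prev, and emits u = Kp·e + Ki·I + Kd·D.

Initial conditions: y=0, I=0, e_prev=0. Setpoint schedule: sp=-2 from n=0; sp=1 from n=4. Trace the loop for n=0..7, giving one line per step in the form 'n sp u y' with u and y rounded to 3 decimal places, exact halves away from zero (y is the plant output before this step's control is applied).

(exact arithmetic carried between steps; '≈' marks a value shown rounded to 6 d.p. or computed from one; I and e_prev carry over from the previous line; the table rounds u and y to 3 d.p., halves away from zero)
n=0: y=0, sp=-2, e=sp−y=-2; I=-2, D=e−e_prev=-2; u=3/4·(-2)+1/4·(-2)+1/4·(-2)=-2.5; next y=2/5·0+1/2·(-2.5)=-1.25
n=1: y=-1.25, sp=-2, e=sp−y=-0.75; I=-2.75, D=e−e_prev=1.25; u=3/4·(-0.75)+1/4·(-2.75)+1/4·1.25=-0.9375; next y=2/5·(-1.25)+1/2·(-0.9375)=-0.96875
n=2: y=-0.96875, sp=-2, e=sp−y=-1.03125; I=-3.78125, D=e−e_prev=-0.28125; u=3/4·(-1.03125)+1/4·(-3.78125)+1/4·(-0.28125)≈-1.789063; next y=2/5·(-0.96875)+1/2·(-1.789063)≈-1.282031
n=3: y≈-1.282031, sp=-2, e=sp−y≈-0.717969; I≈-4.499219, D=e−e_prev≈0.313281; u=3/4·(-0.717969)+1/4·(-4.499219)+1/4·0.313281≈-1.584961; next y=2/5·(-1.282031)+1/2·(-1.584961)≈-1.305293
n=4: y≈-1.305293, sp=1, e=sp−y≈2.305293; I≈-2.193926, D=e−e_prev≈3.023262; u=3/4·2.305293+1/4·(-2.193926)+1/4·3.023262≈1.936304; next y=2/5·(-1.305293)+1/2·1.936304≈0.446035
n=5: y≈0.446035, sp=1, e=sp−y≈0.553965; I≈-1.639960, D=e−e_prev≈-1.751328; u=3/4·0.553965+1/4·(-1.639960)+1/4·(-1.751328)≈-0.432348; next y=2/5·0.446035+1/2·(-0.432348)≈-0.037760
n=6: y≈-0.037760, sp=1, e=sp−y≈1.037760; I≈-0.602200, D=e−e_prev≈0.483795; u=3/4·1.037760+1/4·(-0.602200)+1/4·0.483795≈0.748719; next y=2/5·(-0.037760)+1/2·0.748719≈0.359255
n=7: y≈0.359255, sp=1, e=sp−y≈0.640745; I≈0.038544, D=e−e_prev≈-0.397015; u=3/4·0.640745+1/4·0.038544+1/4·(-0.397015)≈0.390941; next y=2/5·0.359255+1/2·0.390941≈0.339172

0 -2 -2.500 0.000
1 -2 -0.938 -1.250
2 -2 -1.789 -0.969
3 -2 -1.585 -1.282
4 1 1.936 -1.305
5 1 -0.432 0.446
6 1 0.749 -0.038
7 1 0.391 0.359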